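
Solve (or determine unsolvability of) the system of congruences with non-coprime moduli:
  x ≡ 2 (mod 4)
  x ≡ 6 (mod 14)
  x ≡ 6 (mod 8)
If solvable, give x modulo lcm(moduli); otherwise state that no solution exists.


Moduli 4, 14, 8 are not pairwise coprime, so CRT works modulo lcm(m_i) when all pairwise compatibility conditions hold.
Pairwise compatibility: gcd(m_i, m_j) must divide a_i - a_j for every pair.
Merge one congruence at a time:
  Start: x ≡ 2 (mod 4).
  Combine with x ≡ 6 (mod 14): gcd(4, 14) = 2; 6 - 2 = 4, which IS divisible by 2, so compatible.
    Write x = 2 + 4·t and substitute into x ≡ 6 (mod 14): 4·t ≡ 6 − 2 = 4 (mod 14).
    Divide the congruence (and modulus) by g = 2: 2·t ≡ 2 (mod 7).
    The inverse of 2 mod 7 is 4 (since 2·4 = 8 = 1·7 + 1), so t ≡ 4·2 = 8 ≡ 1 (mod 7).
    Then x = 2 + 4·1 = 6, valid modulo lcm(4, 14) = 28: x ≡ 6 (mod 28).
  Combine with x ≡ 6 (mod 8): gcd(28, 8) = 4; 6 - 6 = 0, which IS divisible by 4, so compatible.
    Write x = 6 + 28·t and substitute into x ≡ 6 (mod 8): 28·t ≡ 6 − 6 = 0 (mod 8).
    Divide the congruence (and modulus) by g = 4: 7·t ≡ 0 (mod 2).
    Reduce coefficients mod 2: 1·t ≡ 0 (mod 2).
    So t ≡ 0 (mod 2).
    Then x = 6 + 28·0 = 6, valid modulo lcm(28, 8) = 56: x ≡ 6 (mod 56).
Verify: 6 mod 4 = 2, 6 mod 14 = 6, 6 mod 8 = 6.

x ≡ 6 (mod 56).


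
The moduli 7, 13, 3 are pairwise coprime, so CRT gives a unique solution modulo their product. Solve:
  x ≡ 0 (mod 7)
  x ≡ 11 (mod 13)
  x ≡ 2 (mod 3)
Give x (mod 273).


Moduli 7, 13, 3 are pairwise coprime; by CRT there is a unique solution modulo M = 7 · 13 · 3 = 273.
Solve pairwise, accumulating the modulus:
  Start with x ≡ 0 (mod 7).
  Combine with x ≡ 11 (mod 13): since gcd(7, 13) = 1, we get a unique residue mod 91.
    Write x = 0 + 7·t and substitute into x ≡ 11 (mod 13): 7·t ≡ 11 − 0 = 11 (mod 13).
    The inverse of 7 mod 13 is 2 (since 7·2 = 14 = 1·13 + 1), so t ≡ 2·11 = 22 ≡ 9 (mod 13).
    Then x = 0 + 7·9 = 63, valid modulo lcm(7, 13) = 91: x ≡ 63 (mod 91).
  Combine with x ≡ 2 (mod 3): since gcd(91, 3) = 1, we get a unique residue mod 273.
    Write x = 63 + 91·t and substitute into x ≡ 2 (mod 3): 91·t ≡ 2 − 63 = -61 (mod 3).
    Reduce coefficients mod 3: 1·t ≡ 2 (mod 3).
    So t ≡ 2 (mod 3).
    Then x = 63 + 91·2 = 245, valid modulo lcm(91, 3) = 273: x ≡ 245 (mod 273).
Verify: 245 mod 7 = 0 ✓, 245 mod 13 = 11 ✓, 245 mod 3 = 2 ✓.

x ≡ 245 (mod 273).


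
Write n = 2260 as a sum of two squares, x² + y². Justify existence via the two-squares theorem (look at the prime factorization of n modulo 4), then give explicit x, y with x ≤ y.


Step 1: Factor n = 2260 = 2^2 · 5 · 113.
Step 2: Check the mod-4 condition on each prime factor: 2 = 2 (special); 5 ≡ 1 (mod 4), exponent 1; 113 ≡ 1 (mod 4), exponent 1.
All primes ≡ 3 (mod 4) appear to even exponent (or don't appear), so by the two-squares theorem n IS expressible as a sum of two squares.
Step 3: Build a representation. Group n = k² · m with k = 2 and m = 5 · 113 = 565 (a product of primes ≡ 1 (mod 4)); a representation of m scales to one of n via (k·x)² + (k·y)² = k²(x² + y²). Each prime p ≡ 1 (mod 4) is itself a sum of two squares; find a² by testing p − a² for a perfect square:
  5: 5 − 1² = 4 = 2² ⇒ 5 = 1² + 2².
  113: 113 − 1² = 112, 113 − 2² = 109, 113 − 3² = 104, 113 − 4² = 97, 113 − 5² = 88, 113 − 6² = 77, 113 − 7² = 64 = 8² ⇒ 113 = 7² + 8².
  Combine using the Brahmagupta–Fibonacci identity (a² + b²)(c² + d²) = (ac − bd)² + (ad + bc)² = (ac + bd)² + (ad − bc)²:
  5 · 113 = 565: from (1² + 2²)(7² + 8²), take (1·7 − 2·8, 1·8 + 2·7) = (7 − 16, 8 + 14) = (-9, 22); dropping signs (only squares matter) gives (9, 22); check 9² + 22² = 81 + 484 = 565 ✓.
  Scale by k = 2: (2·9, 2·22) = (18, 44).
Step 4: Order so x ≤ y and verify: 18² + 44² = 324 + 1936 = 2260 = n. ✓

n = 2260 = 18² + 44² (one valid representation with x ≤ y).


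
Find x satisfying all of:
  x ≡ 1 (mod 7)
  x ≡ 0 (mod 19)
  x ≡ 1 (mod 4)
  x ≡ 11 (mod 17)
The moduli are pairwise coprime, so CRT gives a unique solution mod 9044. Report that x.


Product of moduli M = 7 · 19 · 4 · 17 = 9044.
Merge one congruence at a time:
  Start: x ≡ 1 (mod 7).
  Combine with x ≡ 0 (mod 19); new modulus lcm = 133.
    Write x = 1 + 7·t and substitute into x ≡ 0 (mod 19): 7·t ≡ 0 − 1 = -1 (mod 19).
    Reduce coefficients mod 19: 7·t ≡ 18 (mod 19).
    The inverse of 7 mod 19 is 11 (since 7·11 = 77 = 4·19 + 1), so t ≡ 11·18 = 198 ≡ 8 (mod 19).
    Then x = 1 + 7·8 = 57, valid modulo lcm(7, 19) = 133: x ≡ 57 (mod 133).
  Combine with x ≡ 1 (mod 4); new modulus lcm = 532.
    Write x = 57 + 133·t and substitute into x ≡ 1 (mod 4): 133·t ≡ 1 − 57 = -56 (mod 4).
    Reduce coefficients mod 4: 1·t ≡ 0 (mod 4).
    So t ≡ 0 (mod 4).
    Then x = 57 + 133·0 = 57, valid modulo lcm(133, 4) = 532: x ≡ 57 (mod 532).
  Combine with x ≡ 11 (mod 17); new modulus lcm = 9044.
    Write x = 57 + 532·t and substitute into x ≡ 11 (mod 17): 532·t ≡ 11 − 57 = -46 (mod 17).
    Reduce coefficients mod 17: 5·t ≡ 5 (mod 17).
    The inverse of 5 mod 17 is 7 (since 5·7 = 35 = 2·17 + 1), so t ≡ 7·5 = 35 ≡ 1 (mod 17).
    Then x = 57 + 532·1 = 589, valid modulo lcm(532, 17) = 9044: x ≡ 589 (mod 9044).
Verify against each original: 589 mod 7 = 1, 589 mod 19 = 0, 589 mod 4 = 1, 589 mod 17 = 11.

x ≡ 589 (mod 9044).


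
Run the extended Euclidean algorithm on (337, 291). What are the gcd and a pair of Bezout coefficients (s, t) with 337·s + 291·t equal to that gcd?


Euclidean algorithm on (337, 291) — divide until remainder is 0:
  337 = 1 · 291 + 46
  291 = 6 · 46 + 15
  46 = 3 · 15 + 1
  15 = 15 · 1 + 0
gcd(337, 291) = 1.
Track Bezout coefficients alongside the remainders: start with r₀ = 337 = a·1 + b·0 (s = 1, t = 0) and r₁ = 291 = a·0 + b·1 (s = 0, t = 1); each new remainder r_{k+1} = r_{k-1} − q_k·r_k inherits s_{k+1} = s_{k-1} − q_k·s_k, t_{k+1} = t_{k-1} − q_k·t_k, so r_k = a·s_k + b·t_k at every step:
  q = 1: r = 46, s = 1 − 1·0 = 1, t = 0 − 1·1 = -1  (check: 337·1 + 291·(-1) = 46)
  q = 6: r = 15, s = 0 − 6·1 = -6, t = 1 − 6·(-1) = 7  (check: 337·(-6) + 291·7 = 15)
  q = 3: r = 1, s = 1 − 3·(-6) = 19, t = -1 − 3·7 = -22  (check: 337·19 + 291·(-22) = 1)
The row with r = 1 (the gcd) gives the Bezout coefficients s = 19, t = -22.
Result: 337 · (19) + 291 · (-22) = 1.

gcd(337, 291) = 1; s = 19, t = -22 (check: 337·19 + 291·(-22) = 1).


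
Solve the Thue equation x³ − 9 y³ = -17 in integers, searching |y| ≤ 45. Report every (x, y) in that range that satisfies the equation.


The equation is x³ - 9y³ = -17. For fixed y, x³ = 9·y³ − 17, so a solution requires the RHS to be a perfect cube.
Strategy: iterate y from -45 to 45, compute RHS = 9·y³ − 17, and check whether it is a (positive or negative) perfect cube.
Check small values of y:
  y = 0: RHS = -17 is not a perfect cube.
  y = 1: RHS = -8 = (-2)³ ⇒ x = -2 works.
  y = -1: RHS = -26 is not a perfect cube.
  y = 2: RHS = 55 is not a perfect cube.
  y = -2: RHS = -89 is not a perfect cube.
  y = 3: RHS = 226 is not a perfect cube.
  y = -3: RHS = -260 is not a perfect cube.
Continuing, at y = 25: RHS = 140608 = (52)³ ⇒ x = 52 works.
Searching the remaining y in |y| ≤ 45 finds no further solutions.
Collected solutions: (-2, 1), (52, 25).

Solutions (with |y| ≤ 45): (-2, 1), (52, 25).


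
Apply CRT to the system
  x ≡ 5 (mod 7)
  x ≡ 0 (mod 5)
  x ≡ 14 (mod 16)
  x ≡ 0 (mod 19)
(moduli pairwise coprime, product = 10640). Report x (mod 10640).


Product of moduli M = 7 · 5 · 16 · 19 = 10640.
Merge one congruence at a time:
  Start: x ≡ 5 (mod 7).
  Combine with x ≡ 0 (mod 5); new modulus lcm = 35.
    Write x = 5 + 7·t and substitute into x ≡ 0 (mod 5): 7·t ≡ 0 − 5 = -5 (mod 5).
    Reduce coefficients mod 5: 2·t ≡ 0 (mod 5).
    The inverse of 2 mod 5 is 3 (since 2·3 = 6 = 1·5 + 1), so t ≡ 3·0 = 0 ≡ 0 (mod 5).
    Then x = 5 + 7·0 = 5, valid modulo lcm(7, 5) = 35: x ≡ 5 (mod 35).
  Combine with x ≡ 14 (mod 16); new modulus lcm = 560.
    Write x = 5 + 35·t and substitute into x ≡ 14 (mod 16): 35·t ≡ 14 − 5 = 9 (mod 16).
    Reduce coefficients mod 16: 3·t ≡ 9 (mod 16).
    The inverse of 3 mod 16 is 11 (since 3·11 = 33 = 2·16 + 1), so t ≡ 11·9 = 99 ≡ 3 (mod 16).
    Then x = 5 + 35·3 = 110, valid modulo lcm(35, 16) = 560: x ≡ 110 (mod 560).
  Combine with x ≡ 0 (mod 19); new modulus lcm = 10640.
    Write x = 110 + 560·t and substitute into x ≡ 0 (mod 19): 560·t ≡ 0 − 110 = -110 (mod 19).
    Reduce coefficients mod 19: 9·t ≡ 4 (mod 19).
    The inverse of 9 mod 19 is 17 (since 9·17 = 153 = 8·19 + 1), so t ≡ 17·4 = 68 ≡ 11 (mod 19).
    Then x = 110 + 560·11 = 6270, valid modulo lcm(560, 19) = 10640: x ≡ 6270 (mod 10640).
Verify against each original: 6270 mod 7 = 5, 6270 mod 5 = 0, 6270 mod 16 = 14, 6270 mod 19 = 0.

x ≡ 6270 (mod 10640).


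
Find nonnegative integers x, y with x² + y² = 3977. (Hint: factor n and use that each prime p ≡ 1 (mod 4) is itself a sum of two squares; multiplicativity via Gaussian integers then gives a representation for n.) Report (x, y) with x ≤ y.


Step 1: Factor n = 3977 = 41 · 97.
Step 2: Check the mod-4 condition on each prime factor: 41 ≡ 1 (mod 4), exponent 1; 97 ≡ 1 (mod 4), exponent 1.
All primes ≡ 3 (mod 4) appear to even exponent (or don't appear), so by the two-squares theorem n IS expressible as a sum of two squares.
Step 3: Build a representation. Here n = 41 · 97 is a product of primes ≡ 1 (mod 4). Each prime p ≡ 1 (mod 4) is itself a sum of two squares; find a² by testing p − a² for a perfect square:
  41: 41 − 1² = 40, 41 − 2² = 37, 41 − 3² = 32, 41 − 4² = 25 = 5² ⇒ 41 = 4² + 5².
  97: 97 − 1² = 96, 97 − 2² = 93, 97 − 3² = 88, 97 − 4² = 81 = 9² ⇒ 97 = 4² + 9².
  Combine using the Brahmagupta–Fibonacci identity (a² + b²)(c² + d²) = (ac − bd)² + (ad + bc)² = (ac + bd)² + (ad − bc)²:
  41 · 97 = 3977: from (4² + 5²)(4² + 9²), take (4·4 − 5·9, 4·9 + 5·4) = (16 − 45, 36 + 20) = (-29, 56); dropping signs (only squares matter) gives (29, 56); check 29² + 56² = 841 + 3136 = 3977 ✓.
Step 4: Order so x ≤ y and verify: 29² + 56² = 841 + 3136 = 3977 = n. ✓

n = 3977 = 29² + 56² (one valid representation with x ≤ y).


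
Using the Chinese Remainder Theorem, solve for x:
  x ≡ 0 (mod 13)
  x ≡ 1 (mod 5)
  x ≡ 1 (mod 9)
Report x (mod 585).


Moduli 13, 5, 9 are pairwise coprime; by CRT there is a unique solution modulo M = 13 · 5 · 9 = 585.
Solve pairwise, accumulating the modulus:
  Start with x ≡ 0 (mod 13).
  Combine with x ≡ 1 (mod 5): since gcd(13, 5) = 1, we get a unique residue mod 65.
    Write x = 0 + 13·t and substitute into x ≡ 1 (mod 5): 13·t ≡ 1 − 0 = 1 (mod 5).
    Reduce coefficients mod 5: 3·t ≡ 1 (mod 5).
    The inverse of 3 mod 5 is 2 (since 3·2 = 6 = 1·5 + 1), so t ≡ 2·1 = 2 ≡ 2 (mod 5).
    Then x = 0 + 13·2 = 26, valid modulo lcm(13, 5) = 65: x ≡ 26 (mod 65).
  Combine with x ≡ 1 (mod 9): since gcd(65, 9) = 1, we get a unique residue mod 585.
    Write x = 26 + 65·t and substitute into x ≡ 1 (mod 9): 65·t ≡ 1 − 26 = -25 (mod 9).
    Reduce coefficients mod 9: 2·t ≡ 2 (mod 9).
    The inverse of 2 mod 9 is 5 (since 2·5 = 10 = 1·9 + 1), so t ≡ 5·2 = 10 ≡ 1 (mod 9).
    Then x = 26 + 65·1 = 91, valid modulo lcm(65, 9) = 585: x ≡ 91 (mod 585).
Verify: 91 mod 13 = 0 ✓, 91 mod 5 = 1 ✓, 91 mod 9 = 1 ✓.

x ≡ 91 (mod 585).


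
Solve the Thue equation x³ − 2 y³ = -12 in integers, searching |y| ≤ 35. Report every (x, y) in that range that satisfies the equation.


The equation is x³ - 2y³ = -12. For fixed y, x³ = 2·y³ − 12, so a solution requires the RHS to be a perfect cube.
Strategy: iterate y from -35 to 35, compute RHS = 2·y³ − 12, and check whether it is a (positive or negative) perfect cube.
Check small values of y:
  y = 0: RHS = -12 is not a perfect cube.
  y = 1: RHS = -10 is not a perfect cube.
  y = -1: RHS = -14 is not a perfect cube.
  y = 2: RHS = 4 is not a perfect cube.
  y = -2: RHS = -28 is not a perfect cube.
  y = 3: RHS = 42 is not a perfect cube.
  y = -3: RHS = -66 is not a perfect cube.
Continuing the search up to |y| = 35 finds no solutions either.
No (x, y) in the scanned range satisfies the equation.

No integer solutions with |y| ≤ 35.


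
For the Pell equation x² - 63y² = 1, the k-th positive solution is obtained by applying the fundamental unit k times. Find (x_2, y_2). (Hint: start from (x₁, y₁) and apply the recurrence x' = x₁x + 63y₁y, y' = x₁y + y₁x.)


Step 1: Find the fundamental solution (x₁, y₁) of x² - 63y² = 1.
  Expand √63 as a continued fraction. a₀ = ⌊√63⌋ = 7; iterate m_{k+1} = d_k·a_k − m_k, d_{k+1} = (63 − m_{k+1}²)/d_k, a_{k+1} = ⌊(a₀ + m_{k+1})/d_{k+1}⌋ (starting m₀ = 0, d₀ = 1), with convergents p_k = a_k·p_{k-1} + p_{k-2}, q_k = a_k·q_{k-1} + q_{k-2} (p₋₁ = 1, q₋₁ = 0):
  k = 0: a₀ = 7; p₀/q₀ = 7/1; p₀² − 63·q₀² = 49 − 63 = -14.
  k = 1: m = 7, d = 14, a = ⌊(7 + 7)/14⌋ = 1; p/q = (1·7 + 1)/(1·1 + 0) = 8/1; p² − 63·q² = 64 − 63 = 1.
  The first convergent with p² − 63·q² = 1 gives the fundamental solution (x₁, y₁) = (8, 1).
Step 2: Apply the recurrence (x_{n+1}, y_{n+1}) = (x₁x_n + 63y₁y_n, x₁y_n + y₁x_n) repeatedly.
  From (x_1, y_1) = (8, 1): x_2 = 8·8 + 63·1·1 = 127; y_2 = 8·1 + 1·8 = 16.
Step 3: Verify x_2² - 63·y_2² = 16129 - 16128 = 1 (should be 1). ✓

(x_1, y_1) = (8, 1); (x_2, y_2) = (127, 16).


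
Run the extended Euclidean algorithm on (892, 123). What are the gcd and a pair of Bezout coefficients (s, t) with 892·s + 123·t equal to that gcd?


Euclidean algorithm on (892, 123) — divide until remainder is 0:
  892 = 7 · 123 + 31
  123 = 3 · 31 + 30
  31 = 1 · 30 + 1
  30 = 30 · 1 + 0
gcd(892, 123) = 1.
Track Bezout coefficients alongside the remainders: start with r₀ = 892 = a·1 + b·0 (s = 1, t = 0) and r₁ = 123 = a·0 + b·1 (s = 0, t = 1); each new remainder r_{k+1} = r_{k-1} − q_k·r_k inherits s_{k+1} = s_{k-1} − q_k·s_k, t_{k+1} = t_{k-1} − q_k·t_k, so r_k = a·s_k + b·t_k at every step:
  q = 7: r = 31, s = 1 − 7·0 = 1, t = 0 − 7·1 = -7  (check: 892·1 + 123·(-7) = 31)
  q = 3: r = 30, s = 0 − 3·1 = -3, t = 1 − 3·(-7) = 22  (check: 892·(-3) + 123·22 = 30)
  q = 1: r = 1, s = 1 − 1·(-3) = 4, t = -7 − 1·22 = -29  (check: 892·4 + 123·(-29) = 1)
The row with r = 1 (the gcd) gives the Bezout coefficients s = 4, t = -29.
Result: 892 · (4) + 123 · (-29) = 1.

gcd(892, 123) = 1; s = 4, t = -29 (check: 892·4 + 123·(-29) = 1).


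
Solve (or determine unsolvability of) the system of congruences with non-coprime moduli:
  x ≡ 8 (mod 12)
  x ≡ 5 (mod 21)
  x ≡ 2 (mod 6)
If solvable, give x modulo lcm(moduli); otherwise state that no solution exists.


Moduli 12, 21, 6 are not pairwise coprime, so CRT works modulo lcm(m_i) when all pairwise compatibility conditions hold.
Pairwise compatibility: gcd(m_i, m_j) must divide a_i - a_j for every pair.
Merge one congruence at a time:
  Start: x ≡ 8 (mod 12).
  Combine with x ≡ 5 (mod 21): gcd(12, 21) = 3; 5 - 8 = -3, which IS divisible by 3, so compatible.
    Write x = 8 + 12·t and substitute into x ≡ 5 (mod 21): 12·t ≡ 5 − 8 = -3 (mod 21).
    Divide the congruence (and modulus) by g = 3: 4·t ≡ -1 (mod 7).
    Reduce coefficients mod 7: 4·t ≡ 6 (mod 7).
    The inverse of 4 mod 7 is 2 (since 4·2 = 8 = 1·7 + 1), so t ≡ 2·6 = 12 ≡ 5 (mod 7).
    Then x = 8 + 12·5 = 68, valid modulo lcm(12, 21) = 84: x ≡ 68 (mod 84).
  Combine with x ≡ 2 (mod 6): gcd(84, 6) = 6; 2 - 68 = -66, which IS divisible by 6, so compatible.
    Write x = 68 + 84·t and substitute into x ≡ 2 (mod 6): 84·t ≡ 2 − 68 = -66 (mod 6).
    Divide the congruence (and modulus) by g = 6: 14·t ≡ -11 (mod 1).
    Modulo 1 every t works; take t = 0.
    Then x = 68 + 84·0 = 68, valid modulo lcm(84, 6) = 84: x ≡ 68 (mod 84).
Verify: 68 mod 12 = 8, 68 mod 21 = 5, 68 mod 6 = 2.

x ≡ 68 (mod 84).


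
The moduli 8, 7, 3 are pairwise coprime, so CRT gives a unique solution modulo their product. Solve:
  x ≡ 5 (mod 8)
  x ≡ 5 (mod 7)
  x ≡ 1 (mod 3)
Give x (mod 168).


Moduli 8, 7, 3 are pairwise coprime; by CRT there is a unique solution modulo M = 8 · 7 · 3 = 168.
Solve pairwise, accumulating the modulus:
  Start with x ≡ 5 (mod 8).
  Combine with x ≡ 5 (mod 7): since gcd(8, 7) = 1, we get a unique residue mod 56.
    Write x = 5 + 8·t and substitute into x ≡ 5 (mod 7): 8·t ≡ 5 − 5 = 0 (mod 7).
    Reduce coefficients mod 7: 1·t ≡ 0 (mod 7).
    So t ≡ 0 (mod 7).
    Then x = 5 + 8·0 = 5, valid modulo lcm(8, 7) = 56: x ≡ 5 (mod 56).
  Combine with x ≡ 1 (mod 3): since gcd(56, 3) = 1, we get a unique residue mod 168.
    Write x = 5 + 56·t and substitute into x ≡ 1 (mod 3): 56·t ≡ 1 − 5 = -4 (mod 3).
    Reduce coefficients mod 3: 2·t ≡ 2 (mod 3).
    The inverse of 2 mod 3 is 2 (since 2·2 = 4 = 1·3 + 1), so t ≡ 2·2 = 4 ≡ 1 (mod 3).
    Then x = 5 + 56·1 = 61, valid modulo lcm(56, 3) = 168: x ≡ 61 (mod 168).
Verify: 61 mod 8 = 5 ✓, 61 mod 7 = 5 ✓, 61 mod 3 = 1 ✓.

x ≡ 61 (mod 168).


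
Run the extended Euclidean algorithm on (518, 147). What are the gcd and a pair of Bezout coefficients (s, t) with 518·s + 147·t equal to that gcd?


Euclidean algorithm on (518, 147) — divide until remainder is 0:
  518 = 3 · 147 + 77
  147 = 1 · 77 + 70
  77 = 1 · 70 + 7
  70 = 10 · 7 + 0
gcd(518, 147) = 7.
Track Bezout coefficients alongside the remainders: start with r₀ = 518 = a·1 + b·0 (s = 1, t = 0) and r₁ = 147 = a·0 + b·1 (s = 0, t = 1); each new remainder r_{k+1} = r_{k-1} − q_k·r_k inherits s_{k+1} = s_{k-1} − q_k·s_k, t_{k+1} = t_{k-1} − q_k·t_k, so r_k = a·s_k + b·t_k at every step:
  q = 3: r = 77, s = 1 − 3·0 = 1, t = 0 − 3·1 = -3  (check: 518·1 + 147·(-3) = 77)
  q = 1: r = 70, s = 0 − 1·1 = -1, t = 1 − 1·(-3) = 4  (check: 518·(-1) + 147·4 = 70)
  q = 1: r = 7, s = 1 − 1·(-1) = 2, t = -3 − 1·4 = -7  (check: 518·2 + 147·(-7) = 7)
The row with r = 7 (the gcd) gives the Bezout coefficients s = 2, t = -7.
Result: 518 · (2) + 147 · (-7) = 7.

gcd(518, 147) = 7; s = 2, t = -7 (check: 518·2 + 147·(-7) = 7).


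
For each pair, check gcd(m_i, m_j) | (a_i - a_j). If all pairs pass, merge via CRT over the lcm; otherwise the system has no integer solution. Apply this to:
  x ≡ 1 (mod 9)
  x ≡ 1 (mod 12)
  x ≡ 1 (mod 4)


Moduli 9, 12, 4 are not pairwise coprime, so CRT works modulo lcm(m_i) when all pairwise compatibility conditions hold.
Pairwise compatibility: gcd(m_i, m_j) must divide a_i - a_j for every pair.
Merge one congruence at a time:
  Start: x ≡ 1 (mod 9).
  Combine with x ≡ 1 (mod 12): gcd(9, 12) = 3; 1 - 1 = 0, which IS divisible by 3, so compatible.
    Write x = 1 + 9·t and substitute into x ≡ 1 (mod 12): 9·t ≡ 1 − 1 = 0 (mod 12).
    Divide the congruence (and modulus) by g = 3: 3·t ≡ 0 (mod 4).
    The inverse of 3 mod 4 is 3 (since 3·3 = 9 = 2·4 + 1), so t ≡ 3·0 = 0 ≡ 0 (mod 4).
    Then x = 1 + 9·0 = 1, valid modulo lcm(9, 12) = 36: x ≡ 1 (mod 36).
  Combine with x ≡ 1 (mod 4): gcd(36, 4) = 4; 1 - 1 = 0, which IS divisible by 4, so compatible.
    Write x = 1 + 36·t and substitute into x ≡ 1 (mod 4): 36·t ≡ 1 − 1 = 0 (mod 4).
    Divide the congruence (and modulus) by g = 4: 9·t ≡ 0 (mod 1).
    Modulo 1 every t works; take t = 0.
    Then x = 1 + 36·0 = 1, valid modulo lcm(36, 4) = 36: x ≡ 1 (mod 36).
Verify: 1 mod 9 = 1, 1 mod 12 = 1, 1 mod 4 = 1.

x ≡ 1 (mod 36).


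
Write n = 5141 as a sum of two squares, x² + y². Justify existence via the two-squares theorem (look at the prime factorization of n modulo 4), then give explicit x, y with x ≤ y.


Step 1: Factor n = 5141 = 53 · 97.
Step 2: Check the mod-4 condition on each prime factor: 53 ≡ 1 (mod 4), exponent 1; 97 ≡ 1 (mod 4), exponent 1.
All primes ≡ 3 (mod 4) appear to even exponent (or don't appear), so by the two-squares theorem n IS expressible as a sum of two squares.
Step 3: Build a representation. Here n = 53 · 97 is a product of primes ≡ 1 (mod 4). Each prime p ≡ 1 (mod 4) is itself a sum of two squares; find a² by testing p − a² for a perfect square:
  53: 53 − 1² = 52, 53 − 2² = 49 = 7² ⇒ 53 = 2² + 7².
  97: 97 − 1² = 96, 97 − 2² = 93, 97 − 3² = 88, 97 − 4² = 81 = 9² ⇒ 97 = 4² + 9².
  Combine using the Brahmagupta–Fibonacci identity (a² + b²)(c² + d²) = (ac − bd)² + (ad + bc)² = (ac + bd)² + (ad − bc)²:
  53 · 97 = 5141: from (2² + 7²)(4² + 9²), take (2·4 − 7·9, 2·9 + 7·4) = (8 − 63, 18 + 28) = (-55, 46); dropping signs (only squares matter) gives (55, 46); check 55² + 46² = 3025 + 2116 = 5141 ✓.
Step 4: Order so x ≤ y and verify: 46² + 55² = 2116 + 3025 = 5141 = n. ✓

n = 5141 = 46² + 55² (one valid representation with x ≤ y).


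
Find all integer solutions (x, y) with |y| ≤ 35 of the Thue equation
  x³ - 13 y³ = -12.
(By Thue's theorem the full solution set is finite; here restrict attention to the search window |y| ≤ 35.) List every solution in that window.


The equation is x³ - 13y³ = -12. For fixed y, x³ = 13·y³ − 12, so a solution requires the RHS to be a perfect cube.
Strategy: iterate y from -35 to 35, compute RHS = 13·y³ − 12, and check whether it is a (positive or negative) perfect cube.
Check small values of y:
  y = 0: RHS = -12 is not a perfect cube.
  y = 1: RHS = 1 = (1)³ ⇒ x = 1 works.
  y = -1: RHS = -25 is not a perfect cube.
  y = 2: RHS = 92 is not a perfect cube.
  y = -2: RHS = -116 is not a perfect cube.
  y = 3: RHS = 339 is not a perfect cube.
  y = -3: RHS = -363 is not a perfect cube.
Continuing the search up to |y| = 35 finds no further solutions beyond those listed.
Collected solutions: (1, 1).

Solutions (with |y| ≤ 35): (1, 1).


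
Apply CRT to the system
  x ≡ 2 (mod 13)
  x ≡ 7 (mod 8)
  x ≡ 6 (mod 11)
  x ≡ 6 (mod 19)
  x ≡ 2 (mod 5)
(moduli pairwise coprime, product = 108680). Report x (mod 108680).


Product of moduli M = 13 · 8 · 11 · 19 · 5 = 108680.
Merge one congruence at a time:
  Start: x ≡ 2 (mod 13).
  Combine with x ≡ 7 (mod 8); new modulus lcm = 104.
    Write x = 2 + 13·t and substitute into x ≡ 7 (mod 8): 13·t ≡ 7 − 2 = 5 (mod 8).
    Reduce coefficients mod 8: 5·t ≡ 5 (mod 8).
    The inverse of 5 mod 8 is 5 (since 5·5 = 25 = 3·8 + 1), so t ≡ 5·5 = 25 ≡ 1 (mod 8).
    Then x = 2 + 13·1 = 15, valid modulo lcm(13, 8) = 104: x ≡ 15 (mod 104).
  Combine with x ≡ 6 (mod 11); new modulus lcm = 1144.
    Write x = 15 + 104·t and substitute into x ≡ 6 (mod 11): 104·t ≡ 6 − 15 = -9 (mod 11).
    Reduce coefficients mod 11: 5·t ≡ 2 (mod 11).
    The inverse of 5 mod 11 is 9 (since 5·9 = 45 = 4·11 + 1), so t ≡ 9·2 = 18 ≡ 7 (mod 11).
    Then x = 15 + 104·7 = 743, valid modulo lcm(104, 11) = 1144: x ≡ 743 (mod 1144).
  Combine with x ≡ 6 (mod 19); new modulus lcm = 21736.
    Write x = 743 + 1144·t and substitute into x ≡ 6 (mod 19): 1144·t ≡ 6 − 743 = -737 (mod 19).
    Reduce coefficients mod 19: 4·t ≡ 4 (mod 19).
    The inverse of 4 mod 19 is 5 (since 4·5 = 20 = 1·19 + 1), so t ≡ 5·4 = 20 ≡ 1 (mod 19).
    Then x = 743 + 1144·1 = 1887, valid modulo lcm(1144, 19) = 21736: x ≡ 1887 (mod 21736).
  Combine with x ≡ 2 (mod 5); new modulus lcm = 108680.
    Write x = 1887 + 21736·t and substitute into x ≡ 2 (mod 5): 21736·t ≡ 2 − 1887 = -1885 (mod 5).
    Reduce coefficients mod 5: 1·t ≡ 0 (mod 5).
    So t ≡ 0 (mod 5).
    Then x = 1887 + 21736·0 = 1887, valid modulo lcm(21736, 5) = 108680: x ≡ 1887 (mod 108680).
Verify against each original: 1887 mod 13 = 2, 1887 mod 8 = 7, 1887 mod 11 = 6, 1887 mod 19 = 6, 1887 mod 5 = 2.

x ≡ 1887 (mod 108680).


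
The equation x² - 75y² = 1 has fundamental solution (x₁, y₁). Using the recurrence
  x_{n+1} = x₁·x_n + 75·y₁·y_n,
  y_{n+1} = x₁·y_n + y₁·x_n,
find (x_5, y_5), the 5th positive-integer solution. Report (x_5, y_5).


Step 1: Find the fundamental solution (x₁, y₁) of x² - 75y² = 1.
  Expand √75 as a continued fraction. a₀ = ⌊√75⌋ = 8; iterate m_{k+1} = d_k·a_k − m_k, d_{k+1} = (75 − m_{k+1}²)/d_k, a_{k+1} = ⌊(a₀ + m_{k+1})/d_{k+1}⌋ (starting m₀ = 0, d₀ = 1), with convergents p_k = a_k·p_{k-1} + p_{k-2}, q_k = a_k·q_{k-1} + q_{k-2} (p₋₁ = 1, q₋₁ = 0):
  k = 0: a₀ = 8; p₀/q₀ = 8/1; p₀² − 75·q₀² = 64 − 75 = -11.
  k = 1: m = 8, d = 11, a = ⌊(8 + 8)/11⌋ = 1; p/q = (1·8 + 1)/(1·1 + 0) = 9/1; p² − 75·q² = 81 − 75 = 6.
  k = 2: m = 3, d = 6, a = ⌊(8 + 3)/6⌋ = 1; p/q = (1·9 + 8)/(1·1 + 1) = 17/2; p² − 75·q² = 289 − 300 = -11.
  k = 3: m = 3, d = 11, a = ⌊(8 + 3)/11⌋ = 1; p/q = (1·17 + 9)/(1·2 + 1) = 26/3; p² − 75·q² = 676 − 675 = 1.
  The first convergent with p² − 75·q² = 1 gives the fundamental solution (x₁, y₁) = (26, 3).
Step 2: Apply the recurrence (x_{n+1}, y_{n+1}) = (x₁x_n + 75y₁y_n, x₁y_n + y₁x_n) repeatedly.
  From (x_1, y_1) = (26, 3): x_2 = 26·26 + 75·3·3 = 1351; y_2 = 26·3 + 3·26 = 156.
  From (x_2, y_2) = (1351, 156): x_3 = 26·1351 + 75·3·156 = 70226; y_3 = 26·156 + 3·1351 = 8109.
  From (x_3, y_3) = (70226, 8109): x_4 = 26·70226 + 75·3·8109 = 3650401; y_4 = 26·8109 + 3·70226 = 421512.
  From (x_4, y_4) = (3650401, 421512): x_5 = 26·3650401 + 75·3·421512 = 189750626; y_5 = 26·421512 + 3·3650401 = 21910515.
Step 3: Verify x_5² - 75·y_5² = 36005300067391876 - 36005300067391875 = 1 (should be 1). ✓

(x_1, y_1) = (26, 3); (x_5, y_5) = (189750626, 21910515).


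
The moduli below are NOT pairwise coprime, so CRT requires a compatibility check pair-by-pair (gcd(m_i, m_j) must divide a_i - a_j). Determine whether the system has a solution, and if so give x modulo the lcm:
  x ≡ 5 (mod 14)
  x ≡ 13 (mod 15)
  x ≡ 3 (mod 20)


Moduli 14, 15, 20 are not pairwise coprime, so CRT works modulo lcm(m_i) when all pairwise compatibility conditions hold.
Pairwise compatibility: gcd(m_i, m_j) must divide a_i - a_j for every pair.
Merge one congruence at a time:
  Start: x ≡ 5 (mod 14).
  Combine with x ≡ 13 (mod 15): gcd(14, 15) = 1; 13 - 5 = 8, which IS divisible by 1, so compatible.
    Write x = 5 + 14·t and substitute into x ≡ 13 (mod 15): 14·t ≡ 13 − 5 = 8 (mod 15).
    The inverse of 14 mod 15 is 14 (since 14·14 = 196 = 13·15 + 1), so t ≡ 14·8 = 112 ≡ 7 (mod 15).
    Then x = 5 + 14·7 = 103, valid modulo lcm(14, 15) = 210: x ≡ 103 (mod 210).
  Combine with x ≡ 3 (mod 20): gcd(210, 20) = 10; 3 - 103 = -100, which IS divisible by 10, so compatible.
    Write x = 103 + 210·t and substitute into x ≡ 3 (mod 20): 210·t ≡ 3 − 103 = -100 (mod 20).
    Divide the congruence (and modulus) by g = 10: 21·t ≡ -10 (mod 2).
    Reduce coefficients mod 2: 1·t ≡ 0 (mod 2).
    So t ≡ 0 (mod 2).
    Then x = 103 + 210·0 = 103, valid modulo lcm(210, 20) = 420: x ≡ 103 (mod 420).
Verify: 103 mod 14 = 5, 103 mod 15 = 13, 103 mod 20 = 3.

x ≡ 103 (mod 420).


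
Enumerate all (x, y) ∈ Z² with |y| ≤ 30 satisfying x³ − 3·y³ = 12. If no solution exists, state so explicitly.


The equation is x³ - 3y³ = 12. For fixed y, x³ = 3·y³ + 12, so a solution requires the RHS to be a perfect cube.
Strategy: iterate y from -30 to 30, compute RHS = 3·y³ + 12, and check whether it is a (positive or negative) perfect cube.
Check small values of y:
  y = 0: RHS = 12 is not a perfect cube.
  y = 1: RHS = 15 is not a perfect cube.
  y = -1: RHS = 9 is not a perfect cube.
  y = 2: RHS = 36 is not a perfect cube.
  y = -2: RHS = -12 is not a perfect cube.
  y = 3: RHS = 93 is not a perfect cube.
  y = -3: RHS = -69 is not a perfect cube.
Continuing the search up to |y| = 30 finds no solutions either.
No (x, y) in the scanned range satisfies the equation.

No integer solutions with |y| ≤ 30.


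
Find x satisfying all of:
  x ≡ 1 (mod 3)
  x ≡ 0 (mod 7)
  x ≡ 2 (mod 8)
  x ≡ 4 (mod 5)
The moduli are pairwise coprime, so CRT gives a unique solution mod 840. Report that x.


Product of moduli M = 3 · 7 · 8 · 5 = 840.
Merge one congruence at a time:
  Start: x ≡ 1 (mod 3).
  Combine with x ≡ 0 (mod 7); new modulus lcm = 21.
    Write x = 1 + 3·t and substitute into x ≡ 0 (mod 7): 3·t ≡ 0 − 1 = -1 (mod 7).
    Reduce coefficients mod 7: 3·t ≡ 6 (mod 7).
    The inverse of 3 mod 7 is 5 (since 3·5 = 15 = 2·7 + 1), so t ≡ 5·6 = 30 ≡ 2 (mod 7).
    Then x = 1 + 3·2 = 7, valid modulo lcm(3, 7) = 21: x ≡ 7 (mod 21).
  Combine with x ≡ 2 (mod 8); new modulus lcm = 168.
    Write x = 7 + 21·t and substitute into x ≡ 2 (mod 8): 21·t ≡ 2 − 7 = -5 (mod 8).
    Reduce coefficients mod 8: 5·t ≡ 3 (mod 8).
    The inverse of 5 mod 8 is 5 (since 5·5 = 25 = 3·8 + 1), so t ≡ 5·3 = 15 ≡ 7 (mod 8).
    Then x = 7 + 21·7 = 154, valid modulo lcm(21, 8) = 168: x ≡ 154 (mod 168).
  Combine with x ≡ 4 (mod 5); new modulus lcm = 840.
    Write x = 154 + 168·t and substitute into x ≡ 4 (mod 5): 168·t ≡ 4 − 154 = -150 (mod 5).
    Reduce coefficients mod 5: 3·t ≡ 0 (mod 5).
    The inverse of 3 mod 5 is 2 (since 3·2 = 6 = 1·5 + 1), so t ≡ 2·0 = 0 ≡ 0 (mod 5).
    Then x = 154 + 168·0 = 154, valid modulo lcm(168, 5) = 840: x ≡ 154 (mod 840).
Verify against each original: 154 mod 3 = 1, 154 mod 7 = 0, 154 mod 8 = 2, 154 mod 5 = 4.

x ≡ 154 (mod 840).


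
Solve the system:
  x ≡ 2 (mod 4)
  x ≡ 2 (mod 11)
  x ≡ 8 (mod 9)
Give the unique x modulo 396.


Moduli 4, 11, 9 are pairwise coprime; by CRT there is a unique solution modulo M = 4 · 11 · 9 = 396.
Solve pairwise, accumulating the modulus:
  Start with x ≡ 2 (mod 4).
  Combine with x ≡ 2 (mod 11): since gcd(4, 11) = 1, we get a unique residue mod 44.
    Write x = 2 + 4·t and substitute into x ≡ 2 (mod 11): 4·t ≡ 2 − 2 = 0 (mod 11).
    The inverse of 4 mod 11 is 3 (since 4·3 = 12 = 1·11 + 1), so t ≡ 3·0 = 0 ≡ 0 (mod 11).
    Then x = 2 + 4·0 = 2, valid modulo lcm(4, 11) = 44: x ≡ 2 (mod 44).
  Combine with x ≡ 8 (mod 9): since gcd(44, 9) = 1, we get a unique residue mod 396.
    Write x = 2 + 44·t and substitute into x ≡ 8 (mod 9): 44·t ≡ 8 − 2 = 6 (mod 9).
    Reduce coefficients mod 9: 8·t ≡ 6 (mod 9).
    The inverse of 8 mod 9 is 8 (since 8·8 = 64 = 7·9 + 1), so t ≡ 8·6 = 48 ≡ 3 (mod 9).
    Then x = 2 + 44·3 = 134, valid modulo lcm(44, 9) = 396: x ≡ 134 (mod 396).
Verify: 134 mod 4 = 2 ✓, 134 mod 11 = 2 ✓, 134 mod 9 = 8 ✓.

x ≡ 134 (mod 396).


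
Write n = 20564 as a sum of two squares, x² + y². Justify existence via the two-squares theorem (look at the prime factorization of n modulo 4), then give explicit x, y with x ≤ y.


Step 1: Factor n = 20564 = 2^2 · 53 · 97.
Step 2: Check the mod-4 condition on each prime factor: 2 = 2 (special); 53 ≡ 1 (mod 4), exponent 1; 97 ≡ 1 (mod 4), exponent 1.
All primes ≡ 3 (mod 4) appear to even exponent (or don't appear), so by the two-squares theorem n IS expressible as a sum of two squares.
Step 3: Build a representation. Group n = k² · m with k = 2 and m = 53 · 97 = 5141 (a product of primes ≡ 1 (mod 4)); a representation of m scales to one of n via (k·x)² + (k·y)² = k²(x² + y²). Each prime p ≡ 1 (mod 4) is itself a sum of two squares; find a² by testing p − a² for a perfect square:
  53: 53 − 1² = 52, 53 − 2² = 49 = 7² ⇒ 53 = 2² + 7².
  97: 97 − 1² = 96, 97 − 2² = 93, 97 − 3² = 88, 97 − 4² = 81 = 9² ⇒ 97 = 4² + 9².
  Combine using the Brahmagupta–Fibonacci identity (a² + b²)(c² + d²) = (ac − bd)² + (ad + bc)² = (ac + bd)² + (ad − bc)²:
  53 · 97 = 5141: from (2² + 7²)(4² + 9²), take (2·4 − 7·9, 2·9 + 7·4) = (8 − 63, 18 + 28) = (-55, 46); dropping signs (only squares matter) gives (55, 46); check 55² + 46² = 3025 + 2116 = 5141 ✓.
  Scale by k = 2: (2·55, 2·46) = (110, 92).
Step 4: Order so x ≤ y and verify: 92² + 110² = 8464 + 12100 = 20564 = n. ✓

n = 20564 = 92² + 110² (one valid representation with x ≤ y).


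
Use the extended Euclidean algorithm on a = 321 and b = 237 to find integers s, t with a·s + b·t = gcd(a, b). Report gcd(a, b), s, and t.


Euclidean algorithm on (321, 237) — divide until remainder is 0:
  321 = 1 · 237 + 84
  237 = 2 · 84 + 69
  84 = 1 · 69 + 15
  69 = 4 · 15 + 9
  15 = 1 · 9 + 6
  9 = 1 · 6 + 3
  6 = 2 · 3 + 0
gcd(321, 237) = 3.
Track Bezout coefficients alongside the remainders: start with r₀ = 321 = a·1 + b·0 (s = 1, t = 0) and r₁ = 237 = a·0 + b·1 (s = 0, t = 1); each new remainder r_{k+1} = r_{k-1} − q_k·r_k inherits s_{k+1} = s_{k-1} − q_k·s_k, t_{k+1} = t_{k-1} − q_k·t_k, so r_k = a·s_k + b·t_k at every step:
  q = 1: r = 84, s = 1 − 1·0 = 1, t = 0 − 1·1 = -1  (check: 321·1 + 237·(-1) = 84)
  q = 2: r = 69, s = 0 − 2·1 = -2, t = 1 − 2·(-1) = 3  (check: 321·(-2) + 237·3 = 69)
  q = 1: r = 15, s = 1 − 1·(-2) = 3, t = -1 − 1·3 = -4  (check: 321·3 + 237·(-4) = 15)
  q = 4: r = 9, s = -2 − 4·3 = -14, t = 3 − 4·(-4) = 19  (check: 321·(-14) + 237·19 = 9)
  q = 1: r = 6, s = 3 − 1·(-14) = 17, t = -4 − 1·19 = -23  (check: 321·17 + 237·(-23) = 6)
  q = 1: r = 3, s = -14 − 1·17 = -31, t = 19 − 1·(-23) = 42  (check: 321·(-31) + 237·42 = 3)
The row with r = 3 (the gcd) gives the Bezout coefficients s = -31, t = 42.
Result: 321 · (-31) + 237 · (42) = 3.

gcd(321, 237) = 3; s = -31, t = 42 (check: 321·(-31) + 237·42 = 3).


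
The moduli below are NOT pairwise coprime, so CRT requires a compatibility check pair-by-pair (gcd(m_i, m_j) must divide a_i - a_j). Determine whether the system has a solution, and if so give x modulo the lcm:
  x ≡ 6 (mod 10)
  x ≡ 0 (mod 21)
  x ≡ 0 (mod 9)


Moduli 10, 21, 9 are not pairwise coprime, so CRT works modulo lcm(m_i) when all pairwise compatibility conditions hold.
Pairwise compatibility: gcd(m_i, m_j) must divide a_i - a_j for every pair.
Merge one congruence at a time:
  Start: x ≡ 6 (mod 10).
  Combine with x ≡ 0 (mod 21): gcd(10, 21) = 1; 0 - 6 = -6, which IS divisible by 1, so compatible.
    Write x = 6 + 10·t and substitute into x ≡ 0 (mod 21): 10·t ≡ 0 − 6 = -6 (mod 21).
    Reduce coefficients mod 21: 10·t ≡ 15 (mod 21).
    The inverse of 10 mod 21 is 19 (since 10·19 = 190 = 9·21 + 1), so t ≡ 19·15 = 285 ≡ 12 (mod 21).
    Then x = 6 + 10·12 = 126, valid modulo lcm(10, 21) = 210: x ≡ 126 (mod 210).
  Combine with x ≡ 0 (mod 9): gcd(210, 9) = 3; 0 - 126 = -126, which IS divisible by 3, so compatible.
    Write x = 126 + 210·t and substitute into x ≡ 0 (mod 9): 210·t ≡ 0 − 126 = -126 (mod 9).
    Divide the congruence (and modulus) by g = 3: 70·t ≡ -42 (mod 3).
    Reduce coefficients mod 3: 1·t ≡ 0 (mod 3).
    So t ≡ 0 (mod 3).
    Then x = 126 + 210·0 = 126, valid modulo lcm(210, 9) = 630: x ≡ 126 (mod 630).
Verify: 126 mod 10 = 6, 126 mod 21 = 0, 126 mod 9 = 0.

x ≡ 126 (mod 630).


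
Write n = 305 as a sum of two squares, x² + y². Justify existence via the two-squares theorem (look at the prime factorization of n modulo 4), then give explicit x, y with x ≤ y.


Step 1: Factor n = 305 = 5 · 61.
Step 2: Check the mod-4 condition on each prime factor: 5 ≡ 1 (mod 4), exponent 1; 61 ≡ 1 (mod 4), exponent 1.
All primes ≡ 3 (mod 4) appear to even exponent (or don't appear), so by the two-squares theorem n IS expressible as a sum of two squares.
Step 3: Build a representation. Here n = 5 · 61 is a product of primes ≡ 1 (mod 4). Each prime p ≡ 1 (mod 4) is itself a sum of two squares; find a² by testing p − a² for a perfect square:
  5: 5 − 1² = 4 = 2² ⇒ 5 = 1² + 2².
  61: 61 − 1² = 60, 61 − 2² = 57, 61 − 3² = 52, 61 − 4² = 45, 61 − 5² = 36 = 6² ⇒ 61 = 5² + 6².
  Combine using the Brahmagupta–Fibonacci identity (a² + b²)(c² + d²) = (ac − bd)² + (ad + bc)² = (ac + bd)² + (ad − bc)²:
  5 · 61 = 305: from (1² + 2²)(5² + 6²), take (1·5 − 2·6, 1·6 + 2·5) = (5 − 12, 6 + 10) = (-7, 16); dropping signs (only squares matter) gives (7, 16); check 7² + 16² = 49 + 256 = 305 ✓.
Step 4: Order so x ≤ y and verify: 7² + 16² = 49 + 256 = 305 = n. ✓

n = 305 = 7² + 16² (one valid representation with x ≤ y).


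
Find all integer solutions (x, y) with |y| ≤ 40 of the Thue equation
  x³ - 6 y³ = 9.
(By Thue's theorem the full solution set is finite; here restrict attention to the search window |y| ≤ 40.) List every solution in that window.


The equation is x³ - 6y³ = 9. For fixed y, x³ = 6·y³ + 9, so a solution requires the RHS to be a perfect cube.
Strategy: iterate y from -40 to 40, compute RHS = 6·y³ + 9, and check whether it is a (positive or negative) perfect cube.
Check small values of y:
  y = 0: RHS = 9 is not a perfect cube.
  y = 1: RHS = 15 is not a perfect cube.
  y = -1: RHS = 3 is not a perfect cube.
  y = 2: RHS = 57 is not a perfect cube.
  y = -2: RHS = -39 is not a perfect cube.
  y = 3: RHS = 171 is not a perfect cube.
  y = -3: RHS = -153 is not a perfect cube.
Continuing the search up to |y| = 40 finds no solutions either.
No (x, y) in the scanned range satisfies the equation.

No integer solutions with |y| ≤ 40.


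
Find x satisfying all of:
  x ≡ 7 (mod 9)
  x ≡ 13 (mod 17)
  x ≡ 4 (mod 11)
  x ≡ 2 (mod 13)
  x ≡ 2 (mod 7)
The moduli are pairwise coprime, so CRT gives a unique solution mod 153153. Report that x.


Product of moduli M = 9 · 17 · 11 · 13 · 7 = 153153.
Merge one congruence at a time:
  Start: x ≡ 7 (mod 9).
  Combine with x ≡ 13 (mod 17); new modulus lcm = 153.
    Write x = 7 + 9·t and substitute into x ≡ 13 (mod 17): 9·t ≡ 13 − 7 = 6 (mod 17).
    The inverse of 9 mod 17 is 2 (since 9·2 = 18 = 1·17 + 1), so t ≡ 2·6 = 12 ≡ 12 (mod 17).
    Then x = 7 + 9·12 = 115, valid modulo lcm(9, 17) = 153: x ≡ 115 (mod 153).
  Combine with x ≡ 4 (mod 11); new modulus lcm = 1683.
    Write x = 115 + 153·t and substitute into x ≡ 4 (mod 11): 153·t ≡ 4 − 115 = -111 (mod 11).
    Reduce coefficients mod 11: 10·t ≡ 10 (mod 11).
    The inverse of 10 mod 11 is 10 (since 10·10 = 100 = 9·11 + 1), so t ≡ 10·10 = 100 ≡ 1 (mod 11).
    Then x = 115 + 153·1 = 268, valid modulo lcm(153, 11) = 1683: x ≡ 268 (mod 1683).
  Combine with x ≡ 2 (mod 13); new modulus lcm = 21879.
    Write x = 268 + 1683·t and substitute into x ≡ 2 (mod 13): 1683·t ≡ 2 − 268 = -266 (mod 13).
    Reduce coefficients mod 13: 6·t ≡ 7 (mod 13).
    The inverse of 6 mod 13 is 11 (since 6·11 = 66 = 5·13 + 1), so t ≡ 11·7 = 77 ≡ 12 (mod 13).
    Then x = 268 + 1683·12 = 20464, valid modulo lcm(1683, 13) = 21879: x ≡ 20464 (mod 21879).
  Combine with x ≡ 2 (mod 7); new modulus lcm = 153153.
    Write x = 20464 + 21879·t and substitute into x ≡ 2 (mod 7): 21879·t ≡ 2 − 20464 = -20462 (mod 7).
    Reduce coefficients mod 7: 4·t ≡ 6 (mod 7).
    The inverse of 4 mod 7 is 2 (since 4·2 = 8 = 1·7 + 1), so t ≡ 2·6 = 12 ≡ 5 (mod 7).
    Then x = 20464 + 21879·5 = 129859, valid modulo lcm(21879, 7) = 153153: x ≡ 129859 (mod 153153).
Verify against each original: 129859 mod 9 = 7, 129859 mod 17 = 13, 129859 mod 11 = 4, 129859 mod 13 = 2, 129859 mod 7 = 2.

x ≡ 129859 (mod 153153).


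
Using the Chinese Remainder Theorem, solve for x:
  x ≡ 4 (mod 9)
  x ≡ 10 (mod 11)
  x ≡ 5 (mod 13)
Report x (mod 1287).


Moduli 9, 11, 13 are pairwise coprime; by CRT there is a unique solution modulo M = 9 · 11 · 13 = 1287.
Solve pairwise, accumulating the modulus:
  Start with x ≡ 4 (mod 9).
  Combine with x ≡ 10 (mod 11): since gcd(9, 11) = 1, we get a unique residue mod 99.
    Write x = 4 + 9·t and substitute into x ≡ 10 (mod 11): 9·t ≡ 10 − 4 = 6 (mod 11).
    The inverse of 9 mod 11 is 5 (since 9·5 = 45 = 4·11 + 1), so t ≡ 5·6 = 30 ≡ 8 (mod 11).
    Then x = 4 + 9·8 = 76, valid modulo lcm(9, 11) = 99: x ≡ 76 (mod 99).
  Combine with x ≡ 5 (mod 13): since gcd(99, 13) = 1, we get a unique residue mod 1287.
    Write x = 76 + 99·t and substitute into x ≡ 5 (mod 13): 99·t ≡ 5 − 76 = -71 (mod 13).
    Reduce coefficients mod 13: 8·t ≡ 7 (mod 13).
    The inverse of 8 mod 13 is 5 (since 8·5 = 40 = 3·13 + 1), so t ≡ 5·7 = 35 ≡ 9 (mod 13).
    Then x = 76 + 99·9 = 967, valid modulo lcm(99, 13) = 1287: x ≡ 967 (mod 1287).
Verify: 967 mod 9 = 4 ✓, 967 mod 11 = 10 ✓, 967 mod 13 = 5 ✓.

x ≡ 967 (mod 1287).
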